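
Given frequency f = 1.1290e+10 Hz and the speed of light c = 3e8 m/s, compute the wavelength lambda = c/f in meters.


lambda = c / f = 3.0000e+08 / 1.1290e+10 = 0.02657 m

0.02657 m


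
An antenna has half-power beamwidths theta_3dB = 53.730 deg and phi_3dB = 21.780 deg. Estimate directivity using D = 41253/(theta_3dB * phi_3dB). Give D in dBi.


D_linear = 41253 / (53.730 * 21.780) = 35.25176
D_dBi = 10 * log10(35.25176) = 15.47 dBi

15.47 dBi


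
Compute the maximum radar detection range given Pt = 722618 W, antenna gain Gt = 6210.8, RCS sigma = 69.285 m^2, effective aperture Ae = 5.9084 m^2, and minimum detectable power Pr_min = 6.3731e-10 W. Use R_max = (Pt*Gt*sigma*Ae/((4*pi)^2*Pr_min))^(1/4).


R^4 = 722618*6210.8*69.285*5.9084 / ((4*pi)^2 * 6.3731e-10) = 1.825555e+19
R_max = 1.825555e+19^0.25 = 65366 m

65366 m


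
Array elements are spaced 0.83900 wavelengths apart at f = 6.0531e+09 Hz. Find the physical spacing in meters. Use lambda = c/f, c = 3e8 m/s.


lambda = c / f = 3.0000e+08 / 6.0531e+09 = 0.04956138 m
d = 0.83900 * 0.04956138 = 0.04158 m

0.04158 m


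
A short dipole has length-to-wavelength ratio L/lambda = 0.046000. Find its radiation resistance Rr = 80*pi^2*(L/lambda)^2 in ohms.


Rr = 80 * pi^2 * (0.046000)^2 = 80 * 9.869604 * 2.116000e-03 = 1.671 ohm

1.671 ohm


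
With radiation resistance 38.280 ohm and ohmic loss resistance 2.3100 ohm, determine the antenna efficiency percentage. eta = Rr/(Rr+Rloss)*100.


eta = 38.280 / (38.280 + 2.3100) * 100 = 94.31%

94.31%


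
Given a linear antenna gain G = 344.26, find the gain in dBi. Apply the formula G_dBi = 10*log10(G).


G_dBi = 10 * log10(344.26) = 25.37 dBi

25.37 dBi


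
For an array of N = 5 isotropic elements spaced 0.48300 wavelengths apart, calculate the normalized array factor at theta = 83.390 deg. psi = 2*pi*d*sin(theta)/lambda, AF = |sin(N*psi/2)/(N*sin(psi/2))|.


psi = 2*pi*0.48300*sin(83.390 deg) = 3.014605 rad
AF = |sin(5*3.014605/2) / (5*sin(3.014605/2))| = 0.1904

0.1904


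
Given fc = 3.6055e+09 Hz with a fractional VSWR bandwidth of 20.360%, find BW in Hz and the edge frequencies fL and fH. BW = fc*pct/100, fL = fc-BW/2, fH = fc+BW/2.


BW = 3.6055e+09 * 20.360/100 = 7.340798e+08 Hz
fL = 3.6055e+09 - 7.340798e+08/2 = 3.238e+09 Hz
fH = 3.6055e+09 + 7.340798e+08/2 = 3.973e+09 Hz

BW=7.341e+08 Hz, fL=3.238e+09 Hz, fH=3.973e+09 Hz


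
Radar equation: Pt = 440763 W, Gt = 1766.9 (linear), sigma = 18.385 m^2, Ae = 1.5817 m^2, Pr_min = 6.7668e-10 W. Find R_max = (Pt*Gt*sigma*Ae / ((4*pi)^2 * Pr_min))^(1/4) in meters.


R^4 = 440763*1766.9*18.385*1.5817 / ((4*pi)^2 * 6.7668e-10) = 2.119346e+17
R_max = 2.119346e+17^0.25 = 21456 m

21456 m


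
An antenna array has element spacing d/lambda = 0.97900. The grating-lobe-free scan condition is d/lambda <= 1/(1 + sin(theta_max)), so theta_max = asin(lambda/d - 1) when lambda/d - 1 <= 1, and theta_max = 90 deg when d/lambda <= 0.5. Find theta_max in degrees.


lambda/d - 1 = 1/0.97900 - 1 = 0.02145046
theta_max = asin(0.02145046) = 1.229 deg

1.229 deg


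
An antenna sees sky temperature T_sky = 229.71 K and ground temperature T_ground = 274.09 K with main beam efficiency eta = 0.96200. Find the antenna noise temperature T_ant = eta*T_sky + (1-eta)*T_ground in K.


T_ant = 0.96200 * 229.71 + (1 - 0.96200) * 274.09 = 231.4 K

231.4 K


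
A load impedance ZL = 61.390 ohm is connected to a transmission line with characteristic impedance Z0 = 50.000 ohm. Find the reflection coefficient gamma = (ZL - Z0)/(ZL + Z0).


gamma = (61.390 - 50.000) / (61.390 + 50.000) = 0.1023

0.1023


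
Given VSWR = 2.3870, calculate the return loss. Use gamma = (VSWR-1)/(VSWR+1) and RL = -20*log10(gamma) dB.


gamma = (2.3870 - 1) / (2.3870 + 1) = 0.4095069
RL = -20 * log10(0.4095069) = 7.755 dB

7.755 dB


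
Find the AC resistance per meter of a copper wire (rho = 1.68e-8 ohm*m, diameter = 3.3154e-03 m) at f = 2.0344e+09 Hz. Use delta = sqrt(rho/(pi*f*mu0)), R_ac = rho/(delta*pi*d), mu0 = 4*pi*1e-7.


delta = sqrt(1.68e-8 / (pi * 2.0344e+09 * 4*pi*1e-7)) = 1.446294e-06 m
R_ac = 1.68e-8 / (1.446294e-06 * pi * 3.3154e-03) = 1.115 ohm/m

1.115 ohm/m


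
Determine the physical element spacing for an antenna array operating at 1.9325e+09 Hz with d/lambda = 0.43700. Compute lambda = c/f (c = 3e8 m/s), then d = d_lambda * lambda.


lambda = c / f = 3.0000e+08 / 1.9325e+09 = 0.1552393 m
d = 0.43700 * 0.1552393 = 0.06784 m

0.06784 m


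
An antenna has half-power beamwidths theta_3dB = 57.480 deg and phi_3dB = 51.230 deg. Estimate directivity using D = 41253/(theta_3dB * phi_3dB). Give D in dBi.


D_linear = 41253 / (57.480 * 51.230) = 14.00924
D_dBi = 10 * log10(14.00924) = 11.46 dBi

11.46 dBi


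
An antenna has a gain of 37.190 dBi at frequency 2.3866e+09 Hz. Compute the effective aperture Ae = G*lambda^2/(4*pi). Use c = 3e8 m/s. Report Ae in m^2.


lambda = c / f = 3.0000e+08 / 2.3866e+09 = 0.1257018 m
G_linear = 10^(37.190/10) = 5236.004
Ae = G_linear * lambda^2 / (4*pi) = 5236.004 * 0.1257018^2 / (4*pi) = 6.584 m^2

6.584 m^2


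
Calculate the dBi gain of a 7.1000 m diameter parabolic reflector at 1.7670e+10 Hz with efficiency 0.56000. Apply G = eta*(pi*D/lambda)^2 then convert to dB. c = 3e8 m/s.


lambda = c / f = 3.0000e+08 / 1.7670e+10 = 0.01697793 m
G_linear = 0.56000 * (pi * 7.1000 / 0.01697793)^2 = 966573.7
G_dBi = 10 * log10(966573.7) = 59.85 dBi

59.85 dBi


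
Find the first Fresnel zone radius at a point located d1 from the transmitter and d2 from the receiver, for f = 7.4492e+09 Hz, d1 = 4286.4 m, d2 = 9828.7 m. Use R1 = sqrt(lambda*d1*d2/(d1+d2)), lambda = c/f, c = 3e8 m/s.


lambda = c / f = 3.0000e+08 / 7.4492e+09 = 0.04027278 m
R1 = sqrt(0.04027278 * 4286.4 * 9828.7 / (4286.4 + 9828.7)) = 10.96 m

10.96 m


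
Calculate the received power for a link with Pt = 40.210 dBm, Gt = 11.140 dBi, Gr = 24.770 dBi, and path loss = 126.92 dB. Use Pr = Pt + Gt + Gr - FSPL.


Pr = 40.210 + 11.140 + 24.770 - 126.92 = -50.80 dBm

-50.80 dBm


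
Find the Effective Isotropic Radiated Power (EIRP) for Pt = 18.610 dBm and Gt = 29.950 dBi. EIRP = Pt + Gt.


EIRP = Pt + Gt = 18.610 + 29.950 = 48.56 dBm

48.56 dBm


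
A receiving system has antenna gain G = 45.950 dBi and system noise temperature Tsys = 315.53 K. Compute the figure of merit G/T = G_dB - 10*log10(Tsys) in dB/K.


G/T = 45.950 - 10*log10(315.53) = 45.950 - 24.99041 = 20.96 dB/K

20.96 dB/K


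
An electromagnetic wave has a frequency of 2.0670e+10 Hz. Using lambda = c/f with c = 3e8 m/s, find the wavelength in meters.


lambda = c / f = 3.0000e+08 / 2.0670e+10 = 0.01451 m

0.01451 m


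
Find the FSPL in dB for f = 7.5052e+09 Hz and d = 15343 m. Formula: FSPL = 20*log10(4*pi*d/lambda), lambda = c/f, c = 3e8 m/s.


lambda = c / f = 3.0000e+08 / 7.5052e+09 = 0.03997229 m
FSPL = 20 * log10(4*pi*15343/0.03997229) = 133.7 dB

133.7 dB


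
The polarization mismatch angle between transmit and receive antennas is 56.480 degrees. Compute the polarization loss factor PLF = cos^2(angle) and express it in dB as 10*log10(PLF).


PLF_linear = cos^2(56.480 deg) = 0.3049558
PLF_dB = 10 * log10(0.3049558) = -5.158 dB

-5.158 dB


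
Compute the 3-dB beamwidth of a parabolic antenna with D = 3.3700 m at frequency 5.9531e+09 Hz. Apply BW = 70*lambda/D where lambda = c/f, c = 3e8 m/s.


lambda = c / f = 3.0000e+08 / 5.9531e+09 = 0.05039391 m
BW = 70 * 0.05039391 / 3.3700 = 1.047 deg

1.047 deg


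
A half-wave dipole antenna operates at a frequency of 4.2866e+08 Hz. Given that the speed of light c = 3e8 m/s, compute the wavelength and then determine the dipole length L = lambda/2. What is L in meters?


lambda = c / f = 3.0000e+08 / 4.2866e+08 = 0.6998554 m
L = lambda / 2 = 0.6998554 / 2 = 0.3499 m

0.3499 m


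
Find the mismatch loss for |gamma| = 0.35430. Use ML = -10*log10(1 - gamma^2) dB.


ML = -10 * log10(1 - 0.35430^2) = -10 * log10(0.87447151) = 0.5825 dB

0.5825 dB


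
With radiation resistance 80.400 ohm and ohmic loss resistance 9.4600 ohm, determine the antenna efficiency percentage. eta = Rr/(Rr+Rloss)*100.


eta = 80.400 / (80.400 + 9.4600) * 100 = 89.47%

89.47%


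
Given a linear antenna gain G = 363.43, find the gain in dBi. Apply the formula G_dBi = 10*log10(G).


G_dBi = 10 * log10(363.43) = 25.60 dBi

25.60 dBi


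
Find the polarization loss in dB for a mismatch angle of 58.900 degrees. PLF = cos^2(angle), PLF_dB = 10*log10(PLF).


PLF_linear = cos^2(58.900 deg) = 0.2668067
PLF_dB = 10 * log10(0.2668067) = -5.738 dB

-5.738 dB


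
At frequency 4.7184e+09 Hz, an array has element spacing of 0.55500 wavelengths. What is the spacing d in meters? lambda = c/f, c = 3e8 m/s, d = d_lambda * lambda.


lambda = c / f = 3.0000e+08 / 4.7184e+09 = 0.06358087 m
d = 0.55500 * 0.06358087 = 0.03529 m

0.03529 m


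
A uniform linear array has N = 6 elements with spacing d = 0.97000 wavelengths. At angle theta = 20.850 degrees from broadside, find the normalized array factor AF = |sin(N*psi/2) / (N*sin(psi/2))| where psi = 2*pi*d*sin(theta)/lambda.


psi = 2*pi*0.97000*sin(20.850 deg) = 2.169238 rad
AF = |sin(6*2.169238/2) / (6*sin(2.169238/2))| = 0.04197

0.04197


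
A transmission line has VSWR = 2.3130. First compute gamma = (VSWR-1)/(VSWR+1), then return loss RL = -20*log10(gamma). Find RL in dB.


gamma = (2.3130 - 1) / (2.3130 + 1) = 0.3963175
RL = -20 * log10(0.3963175) = 8.039 dB

8.039 dB


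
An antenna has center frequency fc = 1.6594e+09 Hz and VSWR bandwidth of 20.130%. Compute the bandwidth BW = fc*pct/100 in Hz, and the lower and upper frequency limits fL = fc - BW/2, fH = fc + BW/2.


BW = 1.6594e+09 * 20.130/100 = 3.340372e+08 Hz
fL = 1.6594e+09 - 3.340372e+08/2 = 1.492e+09 Hz
fH = 1.6594e+09 + 3.340372e+08/2 = 1.826e+09 Hz

BW=3.340e+08 Hz, fL=1.492e+09 Hz, fH=1.826e+09 Hz


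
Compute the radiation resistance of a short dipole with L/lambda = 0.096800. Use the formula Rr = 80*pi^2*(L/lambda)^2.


Rr = 80 * pi^2 * (0.096800)^2 = 80 * 9.869604 * 9.370240e-03 = 7.398 ohm

7.398 ohm


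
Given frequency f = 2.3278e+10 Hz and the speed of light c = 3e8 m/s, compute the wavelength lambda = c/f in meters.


lambda = c / f = 3.0000e+08 / 2.3278e+10 = 0.01289 m

0.01289 m


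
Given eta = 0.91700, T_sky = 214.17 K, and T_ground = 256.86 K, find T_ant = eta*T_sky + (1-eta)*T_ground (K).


T_ant = 0.91700 * 214.17 + (1 - 0.91700) * 256.86 = 217.7 K

217.7 K


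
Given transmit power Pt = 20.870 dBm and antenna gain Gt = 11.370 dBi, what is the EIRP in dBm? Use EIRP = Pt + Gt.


EIRP = Pt + Gt = 20.870 + 11.370 = 32.24 dBm

32.24 dBm


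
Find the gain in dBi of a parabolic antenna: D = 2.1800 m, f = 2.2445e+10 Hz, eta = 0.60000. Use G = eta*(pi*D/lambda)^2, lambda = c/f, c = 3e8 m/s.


lambda = c / f = 3.0000e+08 / 2.2445e+10 = 0.01336601 m
G_linear = 0.60000 * (pi * 2.1800 / 0.01336601)^2 = 157529.0
G_dBi = 10 * log10(157529.0) = 51.97 dBi

51.97 dBi


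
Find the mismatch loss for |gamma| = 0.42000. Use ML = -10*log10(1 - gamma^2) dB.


ML = -10 * log10(1 - 0.42000^2) = -10 * log10(0.8236) = 0.8428 dB

0.8428 dB


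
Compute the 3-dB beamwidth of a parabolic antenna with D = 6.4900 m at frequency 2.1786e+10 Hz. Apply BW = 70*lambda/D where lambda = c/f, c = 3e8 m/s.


lambda = c / f = 3.0000e+08 / 2.1786e+10 = 0.01377031 m
BW = 70 * 0.01377031 / 6.4900 = 0.1485 deg

0.1485 deg


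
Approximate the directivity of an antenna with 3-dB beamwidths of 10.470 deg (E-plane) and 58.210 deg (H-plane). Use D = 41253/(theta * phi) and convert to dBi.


D_linear = 41253 / (10.470 * 58.210) = 67.68793
D_dBi = 10 * log10(67.68793) = 18.31 dBi

18.31 dBi


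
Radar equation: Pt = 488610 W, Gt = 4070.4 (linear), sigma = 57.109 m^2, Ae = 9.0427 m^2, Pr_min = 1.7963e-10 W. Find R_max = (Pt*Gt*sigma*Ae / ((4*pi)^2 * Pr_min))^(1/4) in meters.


R^4 = 488610*4070.4*57.109*9.0427 / ((4*pi)^2 * 1.7963e-10) = 3.620792e+19
R_max = 3.620792e+19^0.25 = 77571 m

77571 m


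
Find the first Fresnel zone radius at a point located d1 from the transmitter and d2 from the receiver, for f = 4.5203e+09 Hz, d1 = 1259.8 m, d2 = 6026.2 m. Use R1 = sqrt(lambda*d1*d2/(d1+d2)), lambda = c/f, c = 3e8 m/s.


lambda = c / f = 3.0000e+08 / 4.5203e+09 = 0.06636728 m
R1 = sqrt(0.06636728 * 1259.8 * 6026.2 / (1259.8 + 6026.2)) = 8.316 m

8.316 m


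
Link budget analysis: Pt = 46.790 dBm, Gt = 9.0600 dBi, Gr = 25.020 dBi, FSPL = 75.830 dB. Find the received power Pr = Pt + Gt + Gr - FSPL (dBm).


Pr = 46.790 + 9.0600 + 25.020 - 75.830 = 5.04 dBm

5.04 dBm


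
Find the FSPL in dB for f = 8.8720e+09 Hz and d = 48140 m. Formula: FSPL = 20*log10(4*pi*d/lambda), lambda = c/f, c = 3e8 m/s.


lambda = c / f = 3.0000e+08 / 8.8720e+09 = 0.03381425 m
FSPL = 20 * log10(4*pi*48140/0.03381425) = 145.1 dB

145.1 dB


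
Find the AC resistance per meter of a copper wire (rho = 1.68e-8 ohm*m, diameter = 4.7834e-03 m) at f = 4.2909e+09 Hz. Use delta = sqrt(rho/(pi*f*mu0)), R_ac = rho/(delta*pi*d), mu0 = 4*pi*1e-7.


delta = sqrt(1.68e-8 / (pi * 4.2909e+09 * 4*pi*1e-7)) = 9.958652e-07 m
R_ac = 1.68e-8 / (9.958652e-07 * pi * 4.7834e-03) = 1.123 ohm/m

1.123 ohm/m


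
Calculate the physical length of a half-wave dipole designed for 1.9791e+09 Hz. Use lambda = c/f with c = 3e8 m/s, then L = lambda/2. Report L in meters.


lambda = c / f = 3.0000e+08 / 1.9791e+09 = 0.1515841 m
L = lambda / 2 = 0.1515841 / 2 = 0.07579 m

0.07579 m


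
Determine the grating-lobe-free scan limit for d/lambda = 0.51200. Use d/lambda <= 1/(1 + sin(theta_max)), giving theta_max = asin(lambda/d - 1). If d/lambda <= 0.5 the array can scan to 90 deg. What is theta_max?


lambda/d - 1 = 1/0.51200 - 1 = 0.9531250
theta_max = asin(0.9531250) = 72.39 deg

72.39 deg


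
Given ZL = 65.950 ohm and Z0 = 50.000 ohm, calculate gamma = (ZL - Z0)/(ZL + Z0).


gamma = (65.950 - 50.000) / (65.950 + 50.000) = 0.1376

0.1376


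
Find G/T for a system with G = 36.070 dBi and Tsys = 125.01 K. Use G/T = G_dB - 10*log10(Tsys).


G/T = 36.070 - 10*log10(125.01) = 36.070 - 20.96945 = 15.10 dB/K

15.10 dB/K


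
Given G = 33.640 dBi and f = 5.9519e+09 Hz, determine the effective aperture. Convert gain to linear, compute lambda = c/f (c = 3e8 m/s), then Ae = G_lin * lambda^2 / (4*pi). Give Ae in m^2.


lambda = c / f = 3.0000e+08 / 5.9519e+09 = 0.05040407 m
G_linear = 10^(33.640/10) = 2312.065
Ae = G_linear * lambda^2 / (4*pi) = 2312.065 * 0.05040407^2 / (4*pi) = 0.4674 m^2

0.4674 m^2


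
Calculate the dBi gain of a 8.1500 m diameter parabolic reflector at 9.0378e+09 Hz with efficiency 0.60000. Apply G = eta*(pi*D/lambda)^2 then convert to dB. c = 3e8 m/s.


lambda = c / f = 3.0000e+08 / 9.0378e+09 = 0.03319392 m
G_linear = 0.60000 * (pi * 8.1500 / 0.03319392)^2 = 356984.3
G_dBi = 10 * log10(356984.3) = 55.53 dBi

55.53 dBi


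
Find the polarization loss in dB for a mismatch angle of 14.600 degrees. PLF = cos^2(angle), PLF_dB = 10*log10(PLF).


PLF_linear = cos^2(14.600 deg) = 0.9364610
PLF_dB = 10 * log10(0.9364610) = -0.2851 dB

-0.2851 dB


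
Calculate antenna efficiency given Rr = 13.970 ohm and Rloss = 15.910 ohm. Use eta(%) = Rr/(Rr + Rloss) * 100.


eta = 13.970 / (13.970 + 15.910) * 100 = 46.75%

46.75%


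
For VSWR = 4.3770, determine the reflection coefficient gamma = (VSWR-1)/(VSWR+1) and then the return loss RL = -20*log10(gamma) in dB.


gamma = (4.3770 - 1) / (4.3770 + 1) = 0.6280454
RL = -20 * log10(0.6280454) = 4.040 dB

4.040 dB


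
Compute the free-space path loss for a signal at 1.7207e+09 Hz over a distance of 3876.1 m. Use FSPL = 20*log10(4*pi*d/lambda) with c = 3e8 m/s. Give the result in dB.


lambda = c / f = 3.0000e+08 / 1.7207e+09 = 0.1743476 m
FSPL = 20 * log10(4*pi*3876.1/0.1743476) = 108.9 dB

108.9 dB


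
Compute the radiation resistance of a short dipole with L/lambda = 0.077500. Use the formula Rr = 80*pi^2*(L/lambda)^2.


Rr = 80 * pi^2 * (0.077500)^2 = 80 * 9.869604 * 6.006250e-03 = 4.742 ohm

4.742 ohm


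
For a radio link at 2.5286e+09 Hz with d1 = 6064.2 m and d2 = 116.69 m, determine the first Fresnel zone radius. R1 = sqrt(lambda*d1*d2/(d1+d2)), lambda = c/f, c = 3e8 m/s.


lambda = c / f = 3.0000e+08 / 2.5286e+09 = 0.1186427 m
R1 = sqrt(0.1186427 * 6064.2 * 116.69 / (6064.2 + 116.69)) = 3.686 m

3.686 m


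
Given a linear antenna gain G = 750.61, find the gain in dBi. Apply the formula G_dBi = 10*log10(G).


G_dBi = 10 * log10(750.61) = 28.75 dBi

28.75 dBi


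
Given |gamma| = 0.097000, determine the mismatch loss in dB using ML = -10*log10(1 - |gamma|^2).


ML = -10 * log10(1 - 0.097000^2) = -10 * log10(0.990591) = 0.04106 dB

0.04106 dB


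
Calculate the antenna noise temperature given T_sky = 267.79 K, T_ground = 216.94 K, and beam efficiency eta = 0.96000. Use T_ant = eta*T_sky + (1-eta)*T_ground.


T_ant = 0.96000 * 267.79 + (1 - 0.96000) * 216.94 = 265.8 K

265.8 K


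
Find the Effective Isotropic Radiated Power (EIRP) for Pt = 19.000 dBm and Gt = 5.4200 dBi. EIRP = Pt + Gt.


EIRP = Pt + Gt = 19.000 + 5.4200 = 24.42 dBm

24.42 dBm


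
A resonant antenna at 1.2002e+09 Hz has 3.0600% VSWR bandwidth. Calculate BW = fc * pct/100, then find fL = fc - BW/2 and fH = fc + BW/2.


BW = 1.2002e+09 * 3.0600/100 = 3.672612e+07 Hz
fL = 1.2002e+09 - 3.672612e+07/2 = 1.182e+09 Hz
fH = 1.2002e+09 + 3.672612e+07/2 = 1.219e+09 Hz

BW=3.673e+07 Hz, fL=1.182e+09 Hz, fH=1.219e+09 Hz


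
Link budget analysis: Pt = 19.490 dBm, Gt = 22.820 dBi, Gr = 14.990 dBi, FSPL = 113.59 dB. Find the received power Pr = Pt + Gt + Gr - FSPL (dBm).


Pr = 19.490 + 22.820 + 14.990 - 113.59 = -56.29 dBm

-56.29 dBm


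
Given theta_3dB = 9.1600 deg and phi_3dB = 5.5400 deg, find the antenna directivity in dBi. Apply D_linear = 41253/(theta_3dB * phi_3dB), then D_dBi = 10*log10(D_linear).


D_linear = 41253 / (9.1600 * 5.5400) = 812.9247
D_dBi = 10 * log10(812.9247) = 29.10 dBi

29.10 dBi


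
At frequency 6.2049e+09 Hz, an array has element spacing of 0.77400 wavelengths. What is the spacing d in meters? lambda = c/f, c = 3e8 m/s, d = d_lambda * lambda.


lambda = c / f = 3.0000e+08 / 6.2049e+09 = 0.04834889 m
d = 0.77400 * 0.04834889 = 0.03742 m

0.03742 m


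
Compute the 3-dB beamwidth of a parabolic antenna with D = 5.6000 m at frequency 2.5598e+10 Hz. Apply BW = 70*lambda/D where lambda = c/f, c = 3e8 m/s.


lambda = c / f = 3.0000e+08 / 2.5598e+10 = 0.01171967 m
BW = 70 * 0.01171967 / 5.6000 = 0.1465 deg

0.1465 deg


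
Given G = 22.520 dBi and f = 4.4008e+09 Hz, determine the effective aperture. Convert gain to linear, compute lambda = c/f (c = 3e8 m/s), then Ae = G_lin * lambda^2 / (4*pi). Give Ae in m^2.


lambda = c / f = 3.0000e+08 / 4.4008e+09 = 0.06816942 m
G_linear = 10^(22.520/10) = 178.6488
Ae = G_linear * lambda^2 / (4*pi) = 178.6488 * 0.06816942^2 / (4*pi) = 0.06606 m^2

0.06606 m^2


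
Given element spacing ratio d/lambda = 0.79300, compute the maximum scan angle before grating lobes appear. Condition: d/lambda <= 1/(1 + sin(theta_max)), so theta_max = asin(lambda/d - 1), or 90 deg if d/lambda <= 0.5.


lambda/d - 1 = 1/0.79300 - 1 = 0.2610340
theta_max = asin(0.2610340) = 15.13 deg

15.13 deg


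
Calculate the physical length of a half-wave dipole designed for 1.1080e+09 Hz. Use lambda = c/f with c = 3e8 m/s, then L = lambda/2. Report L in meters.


lambda = c / f = 3.0000e+08 / 1.1080e+09 = 0.2707581 m
L = lambda / 2 = 0.2707581 / 2 = 0.1354 m

0.1354 m


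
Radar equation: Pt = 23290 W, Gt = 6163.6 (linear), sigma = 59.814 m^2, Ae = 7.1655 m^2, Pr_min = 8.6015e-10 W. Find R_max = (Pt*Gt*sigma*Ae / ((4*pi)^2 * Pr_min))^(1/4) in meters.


R^4 = 23290*6163.6*59.814*7.1655 / ((4*pi)^2 * 8.6015e-10) = 4.529595e+17
R_max = 4.529595e+17^0.25 = 25943 m

25943 m


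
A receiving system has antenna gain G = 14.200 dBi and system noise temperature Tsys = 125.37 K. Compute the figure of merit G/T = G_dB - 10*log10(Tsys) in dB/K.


G/T = 14.200 - 10*log10(125.37) = 14.200 - 20.98194 = -6.782 dB/K

-6.782 dB/K


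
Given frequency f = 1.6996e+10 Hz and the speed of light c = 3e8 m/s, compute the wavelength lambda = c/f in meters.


lambda = c / f = 3.0000e+08 / 1.6996e+10 = 0.01765 m

0.01765 m


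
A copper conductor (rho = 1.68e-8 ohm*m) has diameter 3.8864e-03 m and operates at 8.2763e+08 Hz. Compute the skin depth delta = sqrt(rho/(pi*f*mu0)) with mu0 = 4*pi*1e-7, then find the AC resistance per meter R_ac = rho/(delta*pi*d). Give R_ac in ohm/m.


delta = sqrt(1.68e-8 / (pi * 8.2763e+08 * 4*pi*1e-7)) = 2.267549e-06 m
R_ac = 1.68e-8 / (2.267549e-06 * pi * 3.8864e-03) = 0.6068 ohm/m

0.6068 ohm/m


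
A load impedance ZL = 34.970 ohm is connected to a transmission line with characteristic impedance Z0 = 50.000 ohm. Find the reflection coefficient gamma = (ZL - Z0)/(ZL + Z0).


gamma = (34.970 - 50.000) / (34.970 + 50.000) = -0.1769

-0.1769


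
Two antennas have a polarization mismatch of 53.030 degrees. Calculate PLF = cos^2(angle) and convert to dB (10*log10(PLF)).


PLF_linear = cos^2(53.030 deg) = 0.3616781
PLF_dB = 10 * log10(0.3616781) = -4.417 dB

-4.417 dB


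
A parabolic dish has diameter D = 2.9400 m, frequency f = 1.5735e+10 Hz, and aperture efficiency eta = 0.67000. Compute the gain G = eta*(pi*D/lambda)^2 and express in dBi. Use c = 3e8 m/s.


lambda = c / f = 3.0000e+08 / 1.5735e+10 = 0.01906578 m
G_linear = 0.67000 * (pi * 2.9400 / 0.01906578)^2 = 157238.9
G_dBi = 10 * log10(157238.9) = 51.97 dBi

51.97 dBi


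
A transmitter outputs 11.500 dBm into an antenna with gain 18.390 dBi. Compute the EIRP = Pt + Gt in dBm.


EIRP = Pt + Gt = 11.500 + 18.390 = 29.89 dBm

29.89 dBm


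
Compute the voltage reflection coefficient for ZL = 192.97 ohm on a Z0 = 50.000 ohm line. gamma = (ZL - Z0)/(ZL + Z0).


gamma = (192.97 - 50.000) / (192.97 + 50.000) = 0.5884

0.5884


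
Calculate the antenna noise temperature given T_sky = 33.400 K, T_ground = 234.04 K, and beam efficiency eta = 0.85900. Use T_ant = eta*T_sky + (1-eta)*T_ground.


T_ant = 0.85900 * 33.400 + (1 - 0.85900) * 234.04 = 61.69 K

61.69 K


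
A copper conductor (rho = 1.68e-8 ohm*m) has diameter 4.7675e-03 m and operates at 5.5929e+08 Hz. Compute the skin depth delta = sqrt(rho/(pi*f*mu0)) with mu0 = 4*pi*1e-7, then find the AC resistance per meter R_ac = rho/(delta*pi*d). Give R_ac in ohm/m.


delta = sqrt(1.68e-8 / (pi * 5.5929e+08 * 4*pi*1e-7)) = 2.758394e-06 m
R_ac = 1.68e-8 / (2.758394e-06 * pi * 4.7675e-03) = 0.4066 ohm/m

0.4066 ohm/m


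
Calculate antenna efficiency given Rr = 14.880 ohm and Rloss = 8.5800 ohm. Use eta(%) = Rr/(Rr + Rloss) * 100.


eta = 14.880 / (14.880 + 8.5800) * 100 = 63.43%

63.43%


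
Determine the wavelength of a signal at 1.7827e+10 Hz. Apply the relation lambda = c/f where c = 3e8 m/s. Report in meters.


lambda = c / f = 3.0000e+08 / 1.7827e+10 = 0.01683 m

0.01683 m


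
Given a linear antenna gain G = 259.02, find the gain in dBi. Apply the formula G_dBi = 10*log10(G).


G_dBi = 10 * log10(259.02) = 24.13 dBi

24.13 dBi


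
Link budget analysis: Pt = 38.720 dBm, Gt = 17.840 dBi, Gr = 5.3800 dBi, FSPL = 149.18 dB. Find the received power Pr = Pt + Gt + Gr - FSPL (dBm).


Pr = 38.720 + 17.840 + 5.3800 - 149.18 = -87.24 dBm

-87.24 dBm


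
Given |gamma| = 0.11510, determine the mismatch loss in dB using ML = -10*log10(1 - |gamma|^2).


ML = -10 * log10(1 - 0.11510^2) = -10 * log10(0.98675199) = 0.05792 dB

0.05792 dB


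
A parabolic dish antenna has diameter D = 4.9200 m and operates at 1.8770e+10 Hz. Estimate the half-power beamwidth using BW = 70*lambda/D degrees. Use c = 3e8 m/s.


lambda = c / f = 3.0000e+08 / 1.8770e+10 = 0.01598295 m
BW = 70 * 0.01598295 / 4.9200 = 0.2274 deg

0.2274 deg


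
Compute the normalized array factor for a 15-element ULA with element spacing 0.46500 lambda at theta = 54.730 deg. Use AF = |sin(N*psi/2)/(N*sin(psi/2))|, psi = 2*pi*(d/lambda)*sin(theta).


psi = 2*pi*0.46500*sin(54.730 deg) = 2.385378 rad
AF = |sin(15*2.385378/2) / (15*sin(2.385378/2))| = 0.05873

0.05873


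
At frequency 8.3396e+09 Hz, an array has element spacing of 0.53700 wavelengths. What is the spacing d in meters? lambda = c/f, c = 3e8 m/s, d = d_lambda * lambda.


lambda = c / f = 3.0000e+08 / 8.3396e+09 = 0.03597295 m
d = 0.53700 * 0.03597295 = 0.01932 m

0.01932 m


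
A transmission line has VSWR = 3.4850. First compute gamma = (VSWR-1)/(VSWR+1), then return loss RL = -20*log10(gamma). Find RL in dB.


gamma = (3.4850 - 1) / (3.4850 + 1) = 0.5540691
RL = -20 * log10(0.5540691) = 5.129 dB

5.129 dB


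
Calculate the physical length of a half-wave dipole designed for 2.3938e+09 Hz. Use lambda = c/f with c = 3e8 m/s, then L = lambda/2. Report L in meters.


lambda = c / f = 3.0000e+08 / 2.3938e+09 = 0.1253238 m
L = lambda / 2 = 0.1253238 / 2 = 0.06266 m

0.06266 m


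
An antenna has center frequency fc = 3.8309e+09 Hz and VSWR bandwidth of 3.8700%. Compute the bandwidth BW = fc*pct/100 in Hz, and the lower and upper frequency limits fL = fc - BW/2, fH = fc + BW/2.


BW = 3.8309e+09 * 3.8700/100 = 1.482558e+08 Hz
fL = 3.8309e+09 - 1.482558e+08/2 = 3.757e+09 Hz
fH = 3.8309e+09 + 1.482558e+08/2 = 3.905e+09 Hz

BW=1.483e+08 Hz, fL=3.757e+09 Hz, fH=3.905e+09 Hz


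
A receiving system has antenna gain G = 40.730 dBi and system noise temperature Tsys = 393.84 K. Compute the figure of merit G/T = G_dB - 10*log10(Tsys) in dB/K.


G/T = 40.730 - 10*log10(393.84) = 40.730 - 25.95320 = 14.78 dB/K

14.78 dB/K


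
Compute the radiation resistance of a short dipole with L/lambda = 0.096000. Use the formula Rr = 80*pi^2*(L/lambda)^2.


Rr = 80 * pi^2 * (0.096000)^2 = 80 * 9.869604 * 9.216000e-03 = 7.277 ohm

7.277 ohm


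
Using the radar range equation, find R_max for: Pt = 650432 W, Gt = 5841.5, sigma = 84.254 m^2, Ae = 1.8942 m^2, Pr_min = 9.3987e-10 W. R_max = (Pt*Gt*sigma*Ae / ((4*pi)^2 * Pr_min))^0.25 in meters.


R^4 = 650432*5841.5*84.254*1.8942 / ((4*pi)^2 * 9.3987e-10) = 4.085593e+18
R_max = 4.085593e+18^0.25 = 44959 m

44959 m


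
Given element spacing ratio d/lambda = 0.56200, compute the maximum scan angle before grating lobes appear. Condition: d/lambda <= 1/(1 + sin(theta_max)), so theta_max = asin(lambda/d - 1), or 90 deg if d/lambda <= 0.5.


lambda/d - 1 = 1/0.56200 - 1 = 0.7793594
theta_max = asin(0.7793594) = 51.20 deg

51.20 deg


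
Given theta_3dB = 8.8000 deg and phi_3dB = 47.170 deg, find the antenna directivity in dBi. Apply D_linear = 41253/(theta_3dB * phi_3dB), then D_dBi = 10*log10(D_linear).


D_linear = 41253 / (8.8000 * 47.170) = 99.38183
D_dBi = 10 * log10(99.38183) = 19.97 dBi

19.97 dBi


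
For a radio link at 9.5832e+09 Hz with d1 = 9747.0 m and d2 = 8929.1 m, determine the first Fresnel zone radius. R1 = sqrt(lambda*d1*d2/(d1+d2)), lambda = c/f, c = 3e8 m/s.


lambda = c / f = 3.0000e+08 / 9.5832e+09 = 0.03130478 m
R1 = sqrt(0.03130478 * 9747.0 * 8929.1 / (9747.0 + 8929.1)) = 12.08 m

12.08 m


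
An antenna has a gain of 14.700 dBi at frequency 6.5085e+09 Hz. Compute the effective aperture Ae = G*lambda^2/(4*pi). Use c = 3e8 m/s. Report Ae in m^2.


lambda = c / f = 3.0000e+08 / 6.5085e+09 = 0.04609357 m
G_linear = 10^(14.700/10) = 29.51209
Ae = G_linear * lambda^2 / (4*pi) = 29.51209 * 0.04609357^2 / (4*pi) = 4.990e-03 m^2

4.990e-03 m^2


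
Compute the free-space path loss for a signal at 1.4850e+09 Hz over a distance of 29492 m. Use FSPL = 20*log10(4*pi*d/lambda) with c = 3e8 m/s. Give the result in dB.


lambda = c / f = 3.0000e+08 / 1.4850e+09 = 0.2020202 m
FSPL = 20 * log10(4*pi*29492/0.2020202) = 125.3 dB

125.3 dB


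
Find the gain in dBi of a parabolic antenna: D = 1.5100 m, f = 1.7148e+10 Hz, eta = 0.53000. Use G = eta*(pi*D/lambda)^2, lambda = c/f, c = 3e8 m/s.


lambda = c / f = 3.0000e+08 / 1.7148e+10 = 0.01749475 m
G_linear = 0.53000 * (pi * 1.5100 / 0.01749475)^2 = 38968.53
G_dBi = 10 * log10(38968.53) = 45.91 dBi

45.91 dBi


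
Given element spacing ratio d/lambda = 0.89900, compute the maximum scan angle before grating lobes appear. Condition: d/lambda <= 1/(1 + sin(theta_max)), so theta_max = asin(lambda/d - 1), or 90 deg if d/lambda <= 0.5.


lambda/d - 1 = 1/0.89900 - 1 = 0.1123471
theta_max = asin(0.1123471) = 6.451 deg

6.451 deg


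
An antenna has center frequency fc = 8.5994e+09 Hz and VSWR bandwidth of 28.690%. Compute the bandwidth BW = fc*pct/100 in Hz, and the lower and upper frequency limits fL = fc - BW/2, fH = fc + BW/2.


BW = 8.5994e+09 * 28.690/100 = 2.467168e+09 Hz
fL = 8.5994e+09 - 2.467168e+09/2 = 7.366e+09 Hz
fH = 8.5994e+09 + 2.467168e+09/2 = 9.833e+09 Hz

BW=2.467e+09 Hz, fL=7.366e+09 Hz, fH=9.833e+09 Hz


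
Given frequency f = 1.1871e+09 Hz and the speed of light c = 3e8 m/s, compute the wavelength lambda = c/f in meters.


lambda = c / f = 3.0000e+08 / 1.1871e+09 = 0.2527 m

0.2527 m


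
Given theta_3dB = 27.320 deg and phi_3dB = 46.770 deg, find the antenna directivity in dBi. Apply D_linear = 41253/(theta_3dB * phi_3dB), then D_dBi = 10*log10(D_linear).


D_linear = 41253 / (27.320 * 46.770) = 32.28550
D_dBi = 10 * log10(32.28550) = 15.09 dBi

15.09 dBi


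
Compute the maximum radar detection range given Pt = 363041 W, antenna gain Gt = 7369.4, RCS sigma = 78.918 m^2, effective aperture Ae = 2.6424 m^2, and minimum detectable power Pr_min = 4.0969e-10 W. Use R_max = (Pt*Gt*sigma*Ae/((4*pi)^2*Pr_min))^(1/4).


R^4 = 363041*7369.4*78.918*2.6424 / ((4*pi)^2 * 4.0969e-10) = 8.623575e+18
R_max = 8.623575e+18^0.25 = 54190 m

54190 m


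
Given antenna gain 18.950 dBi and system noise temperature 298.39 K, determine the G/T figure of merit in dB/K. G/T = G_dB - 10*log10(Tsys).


G/T = 18.950 - 10*log10(298.39) = 18.950 - 24.74784 = -5.798 dB/K

-5.798 dB/K


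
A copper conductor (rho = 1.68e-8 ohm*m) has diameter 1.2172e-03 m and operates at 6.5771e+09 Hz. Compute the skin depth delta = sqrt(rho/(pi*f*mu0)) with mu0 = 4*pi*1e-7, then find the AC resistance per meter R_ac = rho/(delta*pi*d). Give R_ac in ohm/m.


delta = sqrt(1.68e-8 / (pi * 6.5771e+09 * 4*pi*1e-7)) = 8.043731e-07 m
R_ac = 1.68e-8 / (8.043731e-07 * pi * 1.2172e-03) = 5.462 ohm/m

5.462 ohm/m


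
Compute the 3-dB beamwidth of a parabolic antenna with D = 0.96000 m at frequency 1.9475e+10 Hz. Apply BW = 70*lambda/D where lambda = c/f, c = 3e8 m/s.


lambda = c / f = 3.0000e+08 / 1.9475e+10 = 0.01540436 m
BW = 70 * 0.01540436 / 0.96000 = 1.123 deg

1.123 deg


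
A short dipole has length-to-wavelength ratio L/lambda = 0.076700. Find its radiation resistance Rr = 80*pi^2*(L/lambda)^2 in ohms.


Rr = 80 * pi^2 * (0.076700)^2 = 80 * 9.869604 * 5.882890e-03 = 4.645 ohm

4.645 ohm


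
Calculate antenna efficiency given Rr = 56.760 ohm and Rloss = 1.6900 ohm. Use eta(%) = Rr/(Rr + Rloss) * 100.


eta = 56.760 / (56.760 + 1.6900) * 100 = 97.11%

97.11%


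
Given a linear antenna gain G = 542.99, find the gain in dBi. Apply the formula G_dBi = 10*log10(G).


G_dBi = 10 * log10(542.99) = 27.35 dBi

27.35 dBi


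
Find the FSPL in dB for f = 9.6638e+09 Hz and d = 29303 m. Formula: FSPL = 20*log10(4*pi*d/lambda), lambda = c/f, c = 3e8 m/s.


lambda = c / f = 3.0000e+08 / 9.6638e+09 = 0.03104369 m
FSPL = 20 * log10(4*pi*29303/0.03104369) = 141.5 dB

141.5 dB


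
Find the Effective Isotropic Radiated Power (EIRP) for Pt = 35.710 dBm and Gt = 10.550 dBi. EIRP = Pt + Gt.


EIRP = Pt + Gt = 35.710 + 10.550 = 46.26 dBm

46.26 dBm


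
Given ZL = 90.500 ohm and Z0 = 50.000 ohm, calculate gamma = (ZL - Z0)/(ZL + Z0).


gamma = (90.500 - 50.000) / (90.500 + 50.000) = 0.2883

0.2883


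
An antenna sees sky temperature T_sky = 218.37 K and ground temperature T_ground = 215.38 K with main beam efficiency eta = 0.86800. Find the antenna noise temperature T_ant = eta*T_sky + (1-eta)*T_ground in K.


T_ant = 0.86800 * 218.37 + (1 - 0.86800) * 215.38 = 218.0 K

218.0 K


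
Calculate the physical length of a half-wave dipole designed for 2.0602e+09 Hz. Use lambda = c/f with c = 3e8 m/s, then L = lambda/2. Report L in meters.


lambda = c / f = 3.0000e+08 / 2.0602e+09 = 0.1456169 m
L = lambda / 2 = 0.1456169 / 2 = 0.07281 m

0.07281 m


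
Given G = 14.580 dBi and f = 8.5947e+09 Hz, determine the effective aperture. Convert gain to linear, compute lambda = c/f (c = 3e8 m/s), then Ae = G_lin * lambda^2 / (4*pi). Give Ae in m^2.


lambda = c / f = 3.0000e+08 / 8.5947e+09 = 0.03490523 m
G_linear = 10^(14.580/10) = 28.70781
Ae = G_linear * lambda^2 / (4*pi) = 28.70781 * 0.03490523^2 / (4*pi) = 2.783e-03 m^2

2.783e-03 m^2


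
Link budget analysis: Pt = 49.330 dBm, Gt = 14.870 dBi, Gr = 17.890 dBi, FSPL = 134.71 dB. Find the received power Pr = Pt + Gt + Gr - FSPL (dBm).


Pr = 49.330 + 14.870 + 17.890 - 134.71 = -52.62 dBm

-52.62 dBm


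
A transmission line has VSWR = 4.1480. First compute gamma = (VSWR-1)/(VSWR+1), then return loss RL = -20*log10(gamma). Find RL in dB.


gamma = (4.1480 - 1) / (4.1480 + 1) = 0.6114996
RL = -20 * log10(0.6114996) = 4.272 dB

4.272 dB


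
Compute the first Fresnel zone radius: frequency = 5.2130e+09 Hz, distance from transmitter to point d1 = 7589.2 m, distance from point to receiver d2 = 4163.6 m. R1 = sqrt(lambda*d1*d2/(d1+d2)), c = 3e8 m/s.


lambda = c / f = 3.0000e+08 / 5.2130e+09 = 0.05754844 m
R1 = sqrt(0.05754844 * 7589.2 * 4163.6 / (7589.2 + 4163.6)) = 12.44 m

12.44 m


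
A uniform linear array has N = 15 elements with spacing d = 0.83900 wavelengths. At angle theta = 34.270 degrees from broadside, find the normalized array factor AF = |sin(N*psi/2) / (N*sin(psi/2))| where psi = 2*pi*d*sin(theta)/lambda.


psi = 2*pi*0.83900*sin(34.270 deg) = 2.968399 rad
AF = |sin(15*2.968399/2) / (15*sin(2.968399/2))| = 0.01797

0.01797


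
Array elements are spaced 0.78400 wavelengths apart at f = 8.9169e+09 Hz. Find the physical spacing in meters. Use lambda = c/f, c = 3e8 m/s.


lambda = c / f = 3.0000e+08 / 8.9169e+09 = 0.03364398 m
d = 0.78400 * 0.03364398 = 0.02638 m

0.02638 m


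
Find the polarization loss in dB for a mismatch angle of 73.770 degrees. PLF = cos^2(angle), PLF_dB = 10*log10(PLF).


PLF_linear = cos^2(73.770 deg) = 0.07811683
PLF_dB = 10 * log10(0.07811683) = -11.07 dB

-11.07 dB


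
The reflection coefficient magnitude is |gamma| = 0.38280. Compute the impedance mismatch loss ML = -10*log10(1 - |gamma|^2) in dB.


ML = -10 * log10(1 - 0.38280^2) = -10 * log10(0.85346416) = 0.6881 dB

0.6881 dB


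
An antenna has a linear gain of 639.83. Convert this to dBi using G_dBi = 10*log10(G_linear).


G_dBi = 10 * log10(639.83) = 28.06 dBi

28.06 dBi


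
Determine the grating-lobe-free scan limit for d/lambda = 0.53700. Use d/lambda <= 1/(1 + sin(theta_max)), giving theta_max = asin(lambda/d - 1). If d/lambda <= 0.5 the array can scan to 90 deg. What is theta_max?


lambda/d - 1 = 1/0.53700 - 1 = 0.8621974
theta_max = asin(0.8621974) = 59.56 deg

59.56 deg


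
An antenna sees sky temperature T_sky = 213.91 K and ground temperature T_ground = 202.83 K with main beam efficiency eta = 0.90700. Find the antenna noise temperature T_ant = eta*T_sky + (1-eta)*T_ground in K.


T_ant = 0.90700 * 213.91 + (1 - 0.90700) * 202.83 = 212.9 K

212.9 K


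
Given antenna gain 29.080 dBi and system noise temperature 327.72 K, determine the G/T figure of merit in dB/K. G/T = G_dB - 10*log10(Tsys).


G/T = 29.080 - 10*log10(327.72) = 29.080 - 25.15503 = 3.925 dB/K

3.925 dB/K


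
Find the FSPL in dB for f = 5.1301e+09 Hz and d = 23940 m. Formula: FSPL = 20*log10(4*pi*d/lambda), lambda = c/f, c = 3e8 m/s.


lambda = c / f = 3.0000e+08 / 5.1301e+09 = 0.05847839 m
FSPL = 20 * log10(4*pi*23940/0.05847839) = 134.2 dB

134.2 dB


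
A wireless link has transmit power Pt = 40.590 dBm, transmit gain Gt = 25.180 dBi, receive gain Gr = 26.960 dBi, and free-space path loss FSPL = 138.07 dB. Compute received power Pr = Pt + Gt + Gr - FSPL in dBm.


Pr = 40.590 + 25.180 + 26.960 - 138.07 = -45.34 dBm

-45.34 dBm


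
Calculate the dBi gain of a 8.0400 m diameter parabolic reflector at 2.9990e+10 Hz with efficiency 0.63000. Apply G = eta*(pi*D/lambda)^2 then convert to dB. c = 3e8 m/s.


lambda = c / f = 3.0000e+08 / 2.9990e+10 = 0.01000333 m
G_linear = 0.63000 * (pi * 8.0400 / 0.01000333)^2 = 4.016643e+06
G_dBi = 10 * log10(4.016643e+06) = 66.04 dBi

66.04 dBi


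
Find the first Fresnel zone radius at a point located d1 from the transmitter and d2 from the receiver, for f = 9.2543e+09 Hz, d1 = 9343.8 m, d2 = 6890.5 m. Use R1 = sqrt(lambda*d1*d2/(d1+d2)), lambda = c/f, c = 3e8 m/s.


lambda = c / f = 3.0000e+08 / 9.2543e+09 = 0.03241736 m
R1 = sqrt(0.03241736 * 9343.8 * 6890.5 / (9343.8 + 6890.5)) = 11.34 m

11.34 m


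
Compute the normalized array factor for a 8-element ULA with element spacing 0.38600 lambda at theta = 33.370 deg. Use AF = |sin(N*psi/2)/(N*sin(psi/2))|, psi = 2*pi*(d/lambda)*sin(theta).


psi = 2*pi*0.38600*sin(33.370 deg) = 1.334026 rad
AF = |sin(8*1.334026/2) / (8*sin(1.334026/2))| = 0.1640

0.1640


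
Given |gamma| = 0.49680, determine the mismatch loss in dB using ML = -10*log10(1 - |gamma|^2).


ML = -10 * log10(1 - 0.49680^2) = -10 * log10(0.75318976) = 1.231 dB

1.231 dB


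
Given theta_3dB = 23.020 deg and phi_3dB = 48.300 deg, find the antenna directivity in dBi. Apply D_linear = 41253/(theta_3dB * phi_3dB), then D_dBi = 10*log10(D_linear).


D_linear = 41253 / (23.020 * 48.300) = 37.10249
D_dBi = 10 * log10(37.10249) = 15.69 dBi

15.69 dBi


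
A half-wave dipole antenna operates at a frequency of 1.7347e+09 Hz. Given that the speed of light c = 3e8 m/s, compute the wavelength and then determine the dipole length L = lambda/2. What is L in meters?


lambda = c / f = 3.0000e+08 / 1.7347e+09 = 0.1729406 m
L = lambda / 2 = 0.1729406 / 2 = 0.08647 m

0.08647 m


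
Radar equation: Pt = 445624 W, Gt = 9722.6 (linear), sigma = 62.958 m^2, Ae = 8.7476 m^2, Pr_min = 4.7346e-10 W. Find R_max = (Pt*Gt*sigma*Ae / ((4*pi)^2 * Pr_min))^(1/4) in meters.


R^4 = 445624*9722.6*62.958*8.7476 / ((4*pi)^2 * 4.7346e-10) = 3.191448e+19
R_max = 3.191448e+19^0.25 = 75162 m

75162 m


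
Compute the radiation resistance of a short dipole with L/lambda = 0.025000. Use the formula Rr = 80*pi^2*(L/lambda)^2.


Rr = 80 * pi^2 * (0.025000)^2 = 80 * 9.869604 * 6.250000e-04 = 0.4935 ohm

0.4935 ohm


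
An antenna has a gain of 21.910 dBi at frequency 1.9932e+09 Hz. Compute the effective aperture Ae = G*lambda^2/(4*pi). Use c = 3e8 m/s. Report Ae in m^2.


lambda = c / f = 3.0000e+08 / 1.9932e+09 = 0.1505117 m
G_linear = 10^(21.910/10) = 155.2387
Ae = G_linear * lambda^2 / (4*pi) = 155.2387 * 0.1505117^2 / (4*pi) = 0.2799 m^2

0.2799 m^2


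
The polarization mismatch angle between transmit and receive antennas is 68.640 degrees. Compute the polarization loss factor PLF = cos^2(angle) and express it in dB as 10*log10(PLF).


PLF_linear = cos^2(68.640 deg) = 0.1326611
PLF_dB = 10 * log10(0.1326611) = -8.773 dB

-8.773 dB


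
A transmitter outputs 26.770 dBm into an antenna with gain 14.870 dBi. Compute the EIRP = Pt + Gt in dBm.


EIRP = Pt + Gt = 26.770 + 14.870 = 41.64 dBm

41.64 dBm


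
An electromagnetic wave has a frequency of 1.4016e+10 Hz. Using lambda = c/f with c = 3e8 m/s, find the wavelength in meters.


lambda = c / f = 3.0000e+08 / 1.4016e+10 = 0.02140 m

0.02140 m


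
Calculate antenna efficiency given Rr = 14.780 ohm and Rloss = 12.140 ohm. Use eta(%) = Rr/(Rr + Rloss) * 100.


eta = 14.780 / (14.780 + 12.140) * 100 = 54.90%

54.90%
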